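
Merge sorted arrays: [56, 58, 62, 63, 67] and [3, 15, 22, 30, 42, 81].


Take 3 from B
Take 15 from B
Take 22 from B
Take 30 from B
Take 42 from B
Take 56 from A
Take 58 from A
Take 62 from A
Take 63 from A
Take 67 from A

Merged: [3, 15, 22, 30, 42, 56, 58, 62, 63, 67, 81]


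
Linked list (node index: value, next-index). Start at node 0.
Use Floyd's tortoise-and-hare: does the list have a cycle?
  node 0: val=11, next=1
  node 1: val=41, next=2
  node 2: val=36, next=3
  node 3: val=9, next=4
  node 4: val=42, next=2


Floyd's tortoise (slow, +1) and hare (fast, +2):
  init: slow=0, fast=0
  step 1: slow=1, fast=2
  step 2: slow=2, fast=4
  step 3: slow=3, fast=3
  slow == fast at node 3: cycle detected

Cycle: yes


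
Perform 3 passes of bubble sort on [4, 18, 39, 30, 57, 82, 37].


Initial: [4, 18, 39, 30, 57, 82, 37]
Pass 1: [4, 18, 30, 39, 57, 37, 82] (2 swaps)
Pass 2: [4, 18, 30, 39, 37, 57, 82] (1 swaps)
Pass 3: [4, 18, 30, 37, 39, 57, 82] (1 swaps)

After 3 passes: [4, 18, 30, 37, 39, 57, 82]


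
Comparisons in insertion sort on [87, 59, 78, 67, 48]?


Algorithm: insertion sort
Input: [87, 59, 78, 67, 48]
Sorted: [48, 59, 67, 78, 87]

10


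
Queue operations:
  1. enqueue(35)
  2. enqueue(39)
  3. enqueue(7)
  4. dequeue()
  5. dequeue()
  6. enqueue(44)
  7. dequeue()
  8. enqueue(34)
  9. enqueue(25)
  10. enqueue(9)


enqueue(35) -> [35]
enqueue(39) -> [35, 39]
enqueue(7) -> [35, 39, 7]
dequeue()->35, [39, 7]
dequeue()->39, [7]
enqueue(44) -> [7, 44]
dequeue()->7, [44]
enqueue(34) -> [44, 34]
enqueue(25) -> [44, 34, 25]
enqueue(9) -> [44, 34, 25, 9]

Final queue: [44, 34, 25, 9]


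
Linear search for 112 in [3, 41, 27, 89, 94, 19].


i=0: 3!=112
i=1: 41!=112
i=2: 27!=112
i=3: 89!=112
i=4: 94!=112
i=5: 19!=112

Not found, 6 comps


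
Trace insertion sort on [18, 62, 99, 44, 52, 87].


Initial: [18, 62, 99, 44, 52, 87]
Insert 62: [18, 62, 99, 44, 52, 87]
Insert 99: [18, 62, 99, 44, 52, 87]
Insert 44: [18, 44, 62, 99, 52, 87]
Insert 52: [18, 44, 52, 62, 99, 87]
Insert 87: [18, 44, 52, 62, 87, 99]

Sorted: [18, 44, 52, 62, 87, 99]


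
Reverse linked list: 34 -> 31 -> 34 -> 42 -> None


Step 1: curr=34, set curr.next=prev(None) | reversed so far: 34
Step 2: curr=31, set curr.next=prev(34) | reversed so far: 31 -> 34
Step 3: curr=34, set curr.next=prev(31) | reversed so far: 34 -> 31 -> 34
Step 4: curr=42, set curr.next=prev(34) | reversed so far: 42 -> 34 -> 31 -> 34

42 -> 34 -> 31 -> 34 -> None


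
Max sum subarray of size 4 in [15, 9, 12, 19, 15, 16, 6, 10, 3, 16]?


[0:4]: 55
[1:5]: 55
[2:6]: 62
[3:7]: 56
[4:8]: 47
[5:9]: 35
[6:10]: 35

Max: 62 at [2:6]


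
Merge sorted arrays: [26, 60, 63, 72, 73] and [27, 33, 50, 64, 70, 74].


Take 26 from A
Take 27 from B
Take 33 from B
Take 50 from B
Take 60 from A
Take 63 from A
Take 64 from B
Take 70 from B
Take 72 from A
Take 73 from A

Merged: [26, 27, 33, 50, 60, 63, 64, 70, 72, 73, 74]


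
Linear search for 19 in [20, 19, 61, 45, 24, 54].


i=0: 20!=19
i=1: 19==19 found!

Found at 1, 2 comps


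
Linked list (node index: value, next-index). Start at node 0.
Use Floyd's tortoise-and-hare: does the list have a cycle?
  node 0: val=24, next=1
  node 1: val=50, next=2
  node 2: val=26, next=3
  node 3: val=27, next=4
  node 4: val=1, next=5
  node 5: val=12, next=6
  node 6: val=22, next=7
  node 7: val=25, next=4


Floyd's tortoise (slow, +1) and hare (fast, +2):
  init: slow=0, fast=0
  step 1: slow=1, fast=2
  step 2: slow=2, fast=4
  step 3: slow=3, fast=6
  step 4: slow=4, fast=4
  slow == fast at node 4: cycle detected

Cycle: yes


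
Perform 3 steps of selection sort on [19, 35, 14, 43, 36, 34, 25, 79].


Initial: [19, 35, 14, 43, 36, 34, 25, 79]
Step 1: min=14 at 2
  Swap: [14, 35, 19, 43, 36, 34, 25, 79]
Step 2: min=19 at 2
  Swap: [14, 19, 35, 43, 36, 34, 25, 79]
Step 3: min=25 at 6
  Swap: [14, 19, 25, 43, 36, 34, 35, 79]

After 3 steps: [14, 19, 25, 43, 36, 34, 35, 79]


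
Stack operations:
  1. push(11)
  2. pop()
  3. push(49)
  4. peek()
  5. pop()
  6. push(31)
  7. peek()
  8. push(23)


push(11) -> [11]
pop()->11, []
push(49) -> [49]
peek()->49
pop()->49, []
push(31) -> [31]
peek()->31
push(23) -> [31, 23]

Final stack: [31, 23]


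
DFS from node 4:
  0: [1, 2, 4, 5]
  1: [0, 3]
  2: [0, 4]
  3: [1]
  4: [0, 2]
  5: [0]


Visit 4, push [2, 0]
Visit 0, push [5, 2, 1]
Visit 1, push [3]
Visit 3, push []
Visit 2, push []
Visit 5, push []

DFS order: [4, 0, 1, 3, 2, 5]


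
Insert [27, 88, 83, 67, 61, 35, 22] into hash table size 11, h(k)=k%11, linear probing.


Insert 27: h=5 -> slot 5
Insert 88: h=0 -> slot 0
Insert 83: h=6 -> slot 6
Insert 67: h=1 -> slot 1
Insert 61: h=6, 1 probes -> slot 7
Insert 35: h=2 -> slot 2
Insert 22: h=0, 3 probes -> slot 3

Table: [88, 67, 35, 22, None, 27, 83, 61, None, None, None]


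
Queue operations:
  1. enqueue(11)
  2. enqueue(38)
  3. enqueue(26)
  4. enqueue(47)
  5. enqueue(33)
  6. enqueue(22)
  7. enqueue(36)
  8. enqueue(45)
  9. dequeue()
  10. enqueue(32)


enqueue(11) -> [11]
enqueue(38) -> [11, 38]
enqueue(26) -> [11, 38, 26]
enqueue(47) -> [11, 38, 26, 47]
enqueue(33) -> [11, 38, 26, 47, 33]
enqueue(22) -> [11, 38, 26, 47, 33, 22]
enqueue(36) -> [11, 38, 26, 47, 33, 22, 36]
enqueue(45) -> [11, 38, 26, 47, 33, 22, 36, 45]
dequeue()->11, [38, 26, 47, 33, 22, 36, 45]
enqueue(32) -> [38, 26, 47, 33, 22, 36, 45, 32]

Final queue: [38, 26, 47, 33, 22, 36, 45, 32]


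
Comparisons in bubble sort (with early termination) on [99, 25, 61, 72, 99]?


Algorithm: bubble sort (with early termination)
Input: [99, 25, 61, 72, 99]
Sorted: [25, 61, 72, 99, 99]

7


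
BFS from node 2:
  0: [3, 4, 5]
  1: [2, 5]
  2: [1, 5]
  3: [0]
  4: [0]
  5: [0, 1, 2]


Visit 2, enqueue [1, 5]
Visit 1, enqueue []
Visit 5, enqueue [0]
Visit 0, enqueue [3, 4]
Visit 3, enqueue []
Visit 4, enqueue []

BFS order: [2, 1, 5, 0, 3, 4]


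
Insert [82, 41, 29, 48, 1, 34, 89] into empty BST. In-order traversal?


Insert 82: root
Insert 41: L from 82
Insert 29: L from 82 -> L from 41
Insert 48: L from 82 -> R from 41
Insert 1: L from 82 -> L from 41 -> L from 29
Insert 34: L from 82 -> L from 41 -> R from 29
Insert 89: R from 82

In-order: [1, 29, 34, 41, 48, 82, 89]


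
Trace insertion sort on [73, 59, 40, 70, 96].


Initial: [73, 59, 40, 70, 96]
Insert 59: [59, 73, 40, 70, 96]
Insert 40: [40, 59, 73, 70, 96]
Insert 70: [40, 59, 70, 73, 96]
Insert 96: [40, 59, 70, 73, 96]

Sorted: [40, 59, 70, 73, 96]


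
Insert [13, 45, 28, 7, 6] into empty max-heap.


Insert 13: [13]
Insert 45: [45, 13]
Insert 28: [45, 13, 28]
Insert 7: [45, 13, 28, 7]
Insert 6: [45, 13, 28, 7, 6]

Final heap: [45, 13, 28, 7, 6]


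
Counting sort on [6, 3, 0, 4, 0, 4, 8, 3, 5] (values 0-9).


Input: [6, 3, 0, 4, 0, 4, 8, 3, 5]
Counts: [2, 0, 0, 2, 2, 1, 1, 0, 1, 0]

Sorted: [0, 0, 3, 3, 4, 4, 5, 6, 8]


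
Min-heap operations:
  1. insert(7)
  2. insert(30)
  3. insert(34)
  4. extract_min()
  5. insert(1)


insert(7) -> [7]
insert(30) -> [7, 30]
insert(34) -> [7, 30, 34]
extract_min()->7, [30, 34]
insert(1) -> [1, 34, 30]

Final heap: [1, 34, 30]


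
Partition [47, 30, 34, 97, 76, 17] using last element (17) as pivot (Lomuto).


Pivot: 17
Place pivot at 0: [17, 30, 34, 97, 76, 47]

Partitioned: [17, 30, 34, 97, 76, 47]


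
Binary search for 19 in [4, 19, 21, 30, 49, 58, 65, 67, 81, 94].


Step 1: lo=0, hi=9, mid=4, val=49
Step 2: lo=0, hi=3, mid=1, val=19

Found at index 1


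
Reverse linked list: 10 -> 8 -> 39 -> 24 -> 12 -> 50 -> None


Step 1: curr=10, set curr.next=prev(None) | reversed so far: 10
Step 2: curr=8, set curr.next=prev(10) | reversed so far: 8 -> 10
Step 3: curr=39, set curr.next=prev(8) | reversed so far: 39 -> 8 -> 10
Step 4: curr=24, set curr.next=prev(39) | reversed so far: 24 -> 39 -> 8 -> 10
Step 5: curr=12, set curr.next=prev(24) | reversed so far: 12 -> 24 -> 39 -> 8 -> 10
Step 6: curr=50, set curr.next=prev(12) | reversed so far: 50 -> 12 -> 24 -> 39 -> 8 -> 10

50 -> 12 -> 24 -> 39 -> 8 -> 10 -> None


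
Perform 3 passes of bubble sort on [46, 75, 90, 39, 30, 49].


Initial: [46, 75, 90, 39, 30, 49]
Pass 1: [46, 75, 39, 30, 49, 90] (3 swaps)
Pass 2: [46, 39, 30, 49, 75, 90] (3 swaps)
Pass 3: [39, 30, 46, 49, 75, 90] (2 swaps)

After 3 passes: [39, 30, 46, 49, 75, 90]


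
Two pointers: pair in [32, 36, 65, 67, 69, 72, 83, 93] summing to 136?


lo=0(32)+hi=7(93)=125
lo=1(36)+hi=7(93)=129
lo=2(65)+hi=7(93)=158
lo=2(65)+hi=6(83)=148
lo=2(65)+hi=5(72)=137
lo=2(65)+hi=4(69)=134
lo=3(67)+hi=4(69)=136

Yes: 67+69=136


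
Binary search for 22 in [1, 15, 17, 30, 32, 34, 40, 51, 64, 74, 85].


Step 1: lo=0, hi=10, mid=5, val=34
Step 2: lo=0, hi=4, mid=2, val=17
Step 3: lo=3, hi=4, mid=3, val=30

Not found


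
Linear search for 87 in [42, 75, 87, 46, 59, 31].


i=0: 42!=87
i=1: 75!=87
i=2: 87==87 found!

Found at 2, 3 comps


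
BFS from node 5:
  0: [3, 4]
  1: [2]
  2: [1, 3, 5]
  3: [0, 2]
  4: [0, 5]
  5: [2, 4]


Visit 5, enqueue [2, 4]
Visit 2, enqueue [1, 3]
Visit 4, enqueue [0]
Visit 1, enqueue []
Visit 3, enqueue []
Visit 0, enqueue []

BFS order: [5, 2, 4, 1, 3, 0]


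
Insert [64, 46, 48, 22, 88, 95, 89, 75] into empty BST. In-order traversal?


Insert 64: root
Insert 46: L from 64
Insert 48: L from 64 -> R from 46
Insert 22: L from 64 -> L from 46
Insert 88: R from 64
Insert 95: R from 64 -> R from 88
Insert 89: R from 64 -> R from 88 -> L from 95
Insert 75: R from 64 -> L from 88

In-order: [22, 46, 48, 64, 75, 88, 89, 95]


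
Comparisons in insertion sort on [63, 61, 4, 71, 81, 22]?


Algorithm: insertion sort
Input: [63, 61, 4, 71, 81, 22]
Sorted: [4, 22, 61, 63, 71, 81]

10


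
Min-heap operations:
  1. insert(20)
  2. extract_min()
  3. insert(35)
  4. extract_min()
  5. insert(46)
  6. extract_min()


insert(20) -> [20]
extract_min()->20, []
insert(35) -> [35]
extract_min()->35, []
insert(46) -> [46]
extract_min()->46, []

Final heap: []


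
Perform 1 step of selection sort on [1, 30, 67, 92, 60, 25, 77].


Initial: [1, 30, 67, 92, 60, 25, 77]
Step 1: min=1 at 0
  Swap: [1, 30, 67, 92, 60, 25, 77]

After 1 step: [1, 30, 67, 92, 60, 25, 77]


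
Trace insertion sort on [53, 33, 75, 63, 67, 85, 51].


Initial: [53, 33, 75, 63, 67, 85, 51]
Insert 33: [33, 53, 75, 63, 67, 85, 51]
Insert 75: [33, 53, 75, 63, 67, 85, 51]
Insert 63: [33, 53, 63, 75, 67, 85, 51]
Insert 67: [33, 53, 63, 67, 75, 85, 51]
Insert 85: [33, 53, 63, 67, 75, 85, 51]
Insert 51: [33, 51, 53, 63, 67, 75, 85]

Sorted: [33, 51, 53, 63, 67, 75, 85]


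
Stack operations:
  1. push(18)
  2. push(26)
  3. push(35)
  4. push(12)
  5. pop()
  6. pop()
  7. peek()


push(18) -> [18]
push(26) -> [18, 26]
push(35) -> [18, 26, 35]
push(12) -> [18, 26, 35, 12]
pop()->12, [18, 26, 35]
pop()->35, [18, 26]
peek()->26

Final stack: [18, 26]


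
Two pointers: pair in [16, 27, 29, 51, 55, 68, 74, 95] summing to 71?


lo=0(16)+hi=7(95)=111
lo=0(16)+hi=6(74)=90
lo=0(16)+hi=5(68)=84
lo=0(16)+hi=4(55)=71

Yes: 16+55=71


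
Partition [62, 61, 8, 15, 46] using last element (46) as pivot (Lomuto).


Pivot: 46
  8 <= 46: swap -> [8, 61, 62, 15, 46]
  15 <= 46: swap -> [8, 15, 62, 61, 46]
Place pivot at 2: [8, 15, 46, 61, 62]

Partitioned: [8, 15, 46, 61, 62]


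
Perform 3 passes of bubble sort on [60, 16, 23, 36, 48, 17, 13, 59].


Initial: [60, 16, 23, 36, 48, 17, 13, 59]
Pass 1: [16, 23, 36, 48, 17, 13, 59, 60] (7 swaps)
Pass 2: [16, 23, 36, 17, 13, 48, 59, 60] (2 swaps)
Pass 3: [16, 23, 17, 13, 36, 48, 59, 60] (2 swaps)

After 3 passes: [16, 23, 17, 13, 36, 48, 59, 60]


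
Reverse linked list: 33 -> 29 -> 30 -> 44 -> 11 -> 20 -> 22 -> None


Step 1: curr=33, set curr.next=prev(None) | reversed so far: 33
Step 2: curr=29, set curr.next=prev(33) | reversed so far: 29 -> 33
Step 3: curr=30, set curr.next=prev(29) | reversed so far: 30 -> 29 -> 33
Step 4: curr=44, set curr.next=prev(30) | reversed so far: 44 -> 30 -> 29 -> 33
Step 5: curr=11, set curr.next=prev(44) | reversed so far: 11 -> 44 -> 30 -> 29 -> 33
Step 6: curr=20, set curr.next=prev(11) | reversed so far: 20 -> 11 -> 44 -> 30 -> 29 -> 33
Step 7: curr=22, set curr.next=prev(20) | reversed so far: 22 -> 20 -> 11 -> 44 -> 30 -> 29 -> 33

22 -> 20 -> 11 -> 44 -> 30 -> 29 -> 33 -> None


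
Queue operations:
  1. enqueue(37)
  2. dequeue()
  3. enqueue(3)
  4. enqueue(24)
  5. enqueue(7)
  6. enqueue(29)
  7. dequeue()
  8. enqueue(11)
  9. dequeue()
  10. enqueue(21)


enqueue(37) -> [37]
dequeue()->37, []
enqueue(3) -> [3]
enqueue(24) -> [3, 24]
enqueue(7) -> [3, 24, 7]
enqueue(29) -> [3, 24, 7, 29]
dequeue()->3, [24, 7, 29]
enqueue(11) -> [24, 7, 29, 11]
dequeue()->24, [7, 29, 11]
enqueue(21) -> [7, 29, 11, 21]

Final queue: [7, 29, 11, 21]


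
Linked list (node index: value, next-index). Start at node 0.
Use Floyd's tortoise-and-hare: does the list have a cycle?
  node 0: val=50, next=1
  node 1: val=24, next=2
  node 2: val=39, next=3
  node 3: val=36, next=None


Floyd's tortoise (slow, +1) and hare (fast, +2):
  init: slow=0, fast=0
  step 1: slow=1, fast=2
  step 2: fast 2->3->None, no cycle

Cycle: no


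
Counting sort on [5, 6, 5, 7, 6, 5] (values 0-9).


Input: [5, 6, 5, 7, 6, 5]
Counts: [0, 0, 0, 0, 0, 3, 2, 1, 0, 0]

Sorted: [5, 5, 5, 6, 6, 7]


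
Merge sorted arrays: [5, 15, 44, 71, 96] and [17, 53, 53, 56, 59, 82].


Take 5 from A
Take 15 from A
Take 17 from B
Take 44 from A
Take 53 from B
Take 53 from B
Take 56 from B
Take 59 from B
Take 71 from A
Take 82 from B

Merged: [5, 15, 17, 44, 53, 53, 56, 59, 71, 82, 96]


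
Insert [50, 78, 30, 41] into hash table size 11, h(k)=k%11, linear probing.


Insert 50: h=6 -> slot 6
Insert 78: h=1 -> slot 1
Insert 30: h=8 -> slot 8
Insert 41: h=8, 1 probes -> slot 9

Table: [None, 78, None, None, None, None, 50, None, 30, 41, None]


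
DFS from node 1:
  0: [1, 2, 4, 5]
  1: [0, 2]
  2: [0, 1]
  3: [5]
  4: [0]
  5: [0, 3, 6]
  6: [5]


Visit 1, push [2, 0]
Visit 0, push [5, 4, 2]
Visit 2, push []
Visit 4, push []
Visit 5, push [6, 3]
Visit 3, push []
Visit 6, push []

DFS order: [1, 0, 2, 4, 5, 3, 6]


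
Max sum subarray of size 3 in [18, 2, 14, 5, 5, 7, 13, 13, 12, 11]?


[0:3]: 34
[1:4]: 21
[2:5]: 24
[3:6]: 17
[4:7]: 25
[5:8]: 33
[6:9]: 38
[7:10]: 36

Max: 38 at [6:9]


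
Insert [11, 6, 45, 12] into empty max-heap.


Insert 11: [11]
Insert 6: [11, 6]
Insert 45: [45, 6, 11]
Insert 12: [45, 12, 11, 6]

Final heap: [45, 12, 11, 6]


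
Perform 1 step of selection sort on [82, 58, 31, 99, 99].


Initial: [82, 58, 31, 99, 99]
Step 1: min=31 at 2
  Swap: [31, 58, 82, 99, 99]

After 1 step: [31, 58, 82, 99, 99]


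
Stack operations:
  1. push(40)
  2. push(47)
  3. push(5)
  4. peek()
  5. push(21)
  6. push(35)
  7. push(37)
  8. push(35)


push(40) -> [40]
push(47) -> [40, 47]
push(5) -> [40, 47, 5]
peek()->5
push(21) -> [40, 47, 5, 21]
push(35) -> [40, 47, 5, 21, 35]
push(37) -> [40, 47, 5, 21, 35, 37]
push(35) -> [40, 47, 5, 21, 35, 37, 35]

Final stack: [40, 47, 5, 21, 35, 37, 35]


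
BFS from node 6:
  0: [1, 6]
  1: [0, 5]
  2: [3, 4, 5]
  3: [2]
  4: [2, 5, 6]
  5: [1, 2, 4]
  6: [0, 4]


Visit 6, enqueue [0, 4]
Visit 0, enqueue [1]
Visit 4, enqueue [2, 5]
Visit 1, enqueue []
Visit 2, enqueue [3]
Visit 5, enqueue []
Visit 3, enqueue []

BFS order: [6, 0, 4, 1, 2, 5, 3]


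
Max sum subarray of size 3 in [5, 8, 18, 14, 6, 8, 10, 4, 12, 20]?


[0:3]: 31
[1:4]: 40
[2:5]: 38
[3:6]: 28
[4:7]: 24
[5:8]: 22
[6:9]: 26
[7:10]: 36

Max: 40 at [1:4]


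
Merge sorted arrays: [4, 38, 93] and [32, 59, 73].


Take 4 from A
Take 32 from B
Take 38 from A
Take 59 from B
Take 73 from B

Merged: [4, 32, 38, 59, 73, 93]


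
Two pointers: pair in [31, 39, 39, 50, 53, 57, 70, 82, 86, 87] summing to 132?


lo=0(31)+hi=9(87)=118
lo=1(39)+hi=9(87)=126
lo=2(39)+hi=9(87)=126
lo=3(50)+hi=9(87)=137
lo=3(50)+hi=8(86)=136
lo=3(50)+hi=7(82)=132

Yes: 50+82=132


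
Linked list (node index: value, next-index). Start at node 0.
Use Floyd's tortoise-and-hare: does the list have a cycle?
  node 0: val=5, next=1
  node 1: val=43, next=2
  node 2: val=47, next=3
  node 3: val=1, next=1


Floyd's tortoise (slow, +1) and hare (fast, +2):
  init: slow=0, fast=0
  step 1: slow=1, fast=2
  step 2: slow=2, fast=1
  step 3: slow=3, fast=3
  slow == fast at node 3: cycle detected

Cycle: yes


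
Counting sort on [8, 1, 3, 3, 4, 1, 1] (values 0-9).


Input: [8, 1, 3, 3, 4, 1, 1]
Counts: [0, 3, 0, 2, 1, 0, 0, 0, 1, 0]

Sorted: [1, 1, 1, 3, 3, 4, 8]


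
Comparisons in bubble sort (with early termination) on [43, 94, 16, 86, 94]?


Algorithm: bubble sort (with early termination)
Input: [43, 94, 16, 86, 94]
Sorted: [16, 43, 86, 94, 94]

9


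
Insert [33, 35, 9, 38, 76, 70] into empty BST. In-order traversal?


Insert 33: root
Insert 35: R from 33
Insert 9: L from 33
Insert 38: R from 33 -> R from 35
Insert 76: R from 33 -> R from 35 -> R from 38
Insert 70: R from 33 -> R from 35 -> R from 38 -> L from 76

In-order: [9, 33, 35, 38, 70, 76]


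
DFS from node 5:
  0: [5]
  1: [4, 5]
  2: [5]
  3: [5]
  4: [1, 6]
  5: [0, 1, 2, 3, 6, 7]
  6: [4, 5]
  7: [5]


Visit 5, push [7, 6, 3, 2, 1, 0]
Visit 0, push []
Visit 1, push [4]
Visit 4, push [6]
Visit 6, push []
Visit 2, push []
Visit 3, push []
Visit 7, push []

DFS order: [5, 0, 1, 4, 6, 2, 3, 7]


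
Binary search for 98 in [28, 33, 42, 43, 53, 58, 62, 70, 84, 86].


Step 1: lo=0, hi=9, mid=4, val=53
Step 2: lo=5, hi=9, mid=7, val=70
Step 3: lo=8, hi=9, mid=8, val=84
Step 4: lo=9, hi=9, mid=9, val=86

Not found


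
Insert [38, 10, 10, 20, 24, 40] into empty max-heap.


Insert 38: [38]
Insert 10: [38, 10]
Insert 10: [38, 10, 10]
Insert 20: [38, 20, 10, 10]
Insert 24: [38, 24, 10, 10, 20]
Insert 40: [40, 24, 38, 10, 20, 10]

Final heap: [40, 24, 38, 10, 20, 10]


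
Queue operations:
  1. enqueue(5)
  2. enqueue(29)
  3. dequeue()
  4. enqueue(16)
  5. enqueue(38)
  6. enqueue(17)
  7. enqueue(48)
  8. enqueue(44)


enqueue(5) -> [5]
enqueue(29) -> [5, 29]
dequeue()->5, [29]
enqueue(16) -> [29, 16]
enqueue(38) -> [29, 16, 38]
enqueue(17) -> [29, 16, 38, 17]
enqueue(48) -> [29, 16, 38, 17, 48]
enqueue(44) -> [29, 16, 38, 17, 48, 44]

Final queue: [29, 16, 38, 17, 48, 44]


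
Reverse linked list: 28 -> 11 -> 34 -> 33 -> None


Step 1: curr=28, set curr.next=prev(None) | reversed so far: 28
Step 2: curr=11, set curr.next=prev(28) | reversed so far: 11 -> 28
Step 3: curr=34, set curr.next=prev(11) | reversed so far: 34 -> 11 -> 28
Step 4: curr=33, set curr.next=prev(34) | reversed so far: 33 -> 34 -> 11 -> 28

33 -> 34 -> 11 -> 28 -> None


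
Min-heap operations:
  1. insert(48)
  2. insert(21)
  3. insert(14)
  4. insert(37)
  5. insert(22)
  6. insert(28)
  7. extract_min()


insert(48) -> [48]
insert(21) -> [21, 48]
insert(14) -> [14, 48, 21]
insert(37) -> [14, 37, 21, 48]
insert(22) -> [14, 22, 21, 48, 37]
insert(28) -> [14, 22, 21, 48, 37, 28]
extract_min()->14, [21, 22, 28, 48, 37]

Final heap: [21, 22, 28, 48, 37]


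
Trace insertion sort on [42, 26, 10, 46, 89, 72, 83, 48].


Initial: [42, 26, 10, 46, 89, 72, 83, 48]
Insert 26: [26, 42, 10, 46, 89, 72, 83, 48]
Insert 10: [10, 26, 42, 46, 89, 72, 83, 48]
Insert 46: [10, 26, 42, 46, 89, 72, 83, 48]
Insert 89: [10, 26, 42, 46, 89, 72, 83, 48]
Insert 72: [10, 26, 42, 46, 72, 89, 83, 48]
Insert 83: [10, 26, 42, 46, 72, 83, 89, 48]
Insert 48: [10, 26, 42, 46, 48, 72, 83, 89]

Sorted: [10, 26, 42, 46, 48, 72, 83, 89]


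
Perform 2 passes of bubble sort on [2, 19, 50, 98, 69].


Initial: [2, 19, 50, 98, 69]
Pass 1: [2, 19, 50, 69, 98] (1 swaps)
Pass 2: [2, 19, 50, 69, 98] (0 swaps)

After 2 passes: [2, 19, 50, 69, 98]


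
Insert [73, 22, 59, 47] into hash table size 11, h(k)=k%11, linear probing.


Insert 73: h=7 -> slot 7
Insert 22: h=0 -> slot 0
Insert 59: h=4 -> slot 4
Insert 47: h=3 -> slot 3

Table: [22, None, None, 47, 59, None, None, 73, None, None, None]


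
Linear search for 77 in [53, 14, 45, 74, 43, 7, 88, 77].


i=0: 53!=77
i=1: 14!=77
i=2: 45!=77
i=3: 74!=77
i=4: 43!=77
i=5: 7!=77
i=6: 88!=77
i=7: 77==77 found!

Found at 7, 8 comps


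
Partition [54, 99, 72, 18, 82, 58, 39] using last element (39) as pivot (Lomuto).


Pivot: 39
  18 <= 39: swap -> [18, 99, 72, 54, 82, 58, 39]
Place pivot at 1: [18, 39, 72, 54, 82, 58, 99]

Partitioned: [18, 39, 72, 54, 82, 58, 99]


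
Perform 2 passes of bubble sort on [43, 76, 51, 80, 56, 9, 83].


Initial: [43, 76, 51, 80, 56, 9, 83]
Pass 1: [43, 51, 76, 56, 9, 80, 83] (3 swaps)
Pass 2: [43, 51, 56, 9, 76, 80, 83] (2 swaps)

After 2 passes: [43, 51, 56, 9, 76, 80, 83]


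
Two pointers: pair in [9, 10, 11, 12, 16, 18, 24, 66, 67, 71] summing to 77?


lo=0(9)+hi=9(71)=80
lo=0(9)+hi=8(67)=76
lo=1(10)+hi=8(67)=77

Yes: 10+67=77


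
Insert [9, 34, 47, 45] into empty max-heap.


Insert 9: [9]
Insert 34: [34, 9]
Insert 47: [47, 9, 34]
Insert 45: [47, 45, 34, 9]

Final heap: [47, 45, 34, 9]


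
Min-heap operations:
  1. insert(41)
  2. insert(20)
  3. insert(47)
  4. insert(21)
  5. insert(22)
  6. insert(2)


insert(41) -> [41]
insert(20) -> [20, 41]
insert(47) -> [20, 41, 47]
insert(21) -> [20, 21, 47, 41]
insert(22) -> [20, 21, 47, 41, 22]
insert(2) -> [2, 21, 20, 41, 22, 47]

Final heap: [2, 21, 20, 41, 22, 47]


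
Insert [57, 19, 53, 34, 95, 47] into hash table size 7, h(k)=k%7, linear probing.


Insert 57: h=1 -> slot 1
Insert 19: h=5 -> slot 5
Insert 53: h=4 -> slot 4
Insert 34: h=6 -> slot 6
Insert 95: h=4, 3 probes -> slot 0
Insert 47: h=5, 4 probes -> slot 2

Table: [95, 57, 47, None, 53, 19, 34]


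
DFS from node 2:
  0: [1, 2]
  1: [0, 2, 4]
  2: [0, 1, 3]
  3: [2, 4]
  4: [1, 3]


Visit 2, push [3, 1, 0]
Visit 0, push [1]
Visit 1, push [4]
Visit 4, push [3]
Visit 3, push []

DFS order: [2, 0, 1, 4, 3]


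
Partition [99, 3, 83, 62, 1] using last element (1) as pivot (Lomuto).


Pivot: 1
Place pivot at 0: [1, 3, 83, 62, 99]

Partitioned: [1, 3, 83, 62, 99]


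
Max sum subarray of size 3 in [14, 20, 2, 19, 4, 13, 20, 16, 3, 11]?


[0:3]: 36
[1:4]: 41
[2:5]: 25
[3:6]: 36
[4:7]: 37
[5:8]: 49
[6:9]: 39
[7:10]: 30

Max: 49 at [5:8]


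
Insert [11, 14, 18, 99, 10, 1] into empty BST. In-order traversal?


Insert 11: root
Insert 14: R from 11
Insert 18: R from 11 -> R from 14
Insert 99: R from 11 -> R from 14 -> R from 18
Insert 10: L from 11
Insert 1: L from 11 -> L from 10

In-order: [1, 10, 11, 14, 18, 99]


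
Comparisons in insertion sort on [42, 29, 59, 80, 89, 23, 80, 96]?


Algorithm: insertion sort
Input: [42, 29, 59, 80, 89, 23, 80, 96]
Sorted: [23, 29, 42, 59, 80, 80, 89, 96]

12


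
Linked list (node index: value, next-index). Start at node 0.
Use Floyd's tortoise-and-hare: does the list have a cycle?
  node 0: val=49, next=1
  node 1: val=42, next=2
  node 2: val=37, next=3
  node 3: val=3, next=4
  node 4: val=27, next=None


Floyd's tortoise (slow, +1) and hare (fast, +2):
  init: slow=0, fast=0
  step 1: slow=1, fast=2
  step 2: slow=2, fast=4
  step 3: fast -> None, no cycle

Cycle: no


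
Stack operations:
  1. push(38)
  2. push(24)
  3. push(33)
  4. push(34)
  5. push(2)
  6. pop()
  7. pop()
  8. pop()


push(38) -> [38]
push(24) -> [38, 24]
push(33) -> [38, 24, 33]
push(34) -> [38, 24, 33, 34]
push(2) -> [38, 24, 33, 34, 2]
pop()->2, [38, 24, 33, 34]
pop()->34, [38, 24, 33]
pop()->33, [38, 24]

Final stack: [38, 24]


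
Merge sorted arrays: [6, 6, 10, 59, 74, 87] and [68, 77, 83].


Take 6 from A
Take 6 from A
Take 10 from A
Take 59 from A
Take 68 from B
Take 74 from A
Take 77 from B
Take 83 from B

Merged: [6, 6, 10, 59, 68, 74, 77, 83, 87]


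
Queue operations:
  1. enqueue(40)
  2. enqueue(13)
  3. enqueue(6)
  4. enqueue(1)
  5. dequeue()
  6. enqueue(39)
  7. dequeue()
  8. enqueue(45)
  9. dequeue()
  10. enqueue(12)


enqueue(40) -> [40]
enqueue(13) -> [40, 13]
enqueue(6) -> [40, 13, 6]
enqueue(1) -> [40, 13, 6, 1]
dequeue()->40, [13, 6, 1]
enqueue(39) -> [13, 6, 1, 39]
dequeue()->13, [6, 1, 39]
enqueue(45) -> [6, 1, 39, 45]
dequeue()->6, [1, 39, 45]
enqueue(12) -> [1, 39, 45, 12]

Final queue: [1, 39, 45, 12]


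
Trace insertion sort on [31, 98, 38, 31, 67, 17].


Initial: [31, 98, 38, 31, 67, 17]
Insert 98: [31, 98, 38, 31, 67, 17]
Insert 38: [31, 38, 98, 31, 67, 17]
Insert 31: [31, 31, 38, 98, 67, 17]
Insert 67: [31, 31, 38, 67, 98, 17]
Insert 17: [17, 31, 31, 38, 67, 98]

Sorted: [17, 31, 31, 38, 67, 98]


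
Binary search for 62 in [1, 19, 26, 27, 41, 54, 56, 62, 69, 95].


Step 1: lo=0, hi=9, mid=4, val=41
Step 2: lo=5, hi=9, mid=7, val=62

Found at index 7


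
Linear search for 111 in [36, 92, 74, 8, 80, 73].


i=0: 36!=111
i=1: 92!=111
i=2: 74!=111
i=3: 8!=111
i=4: 80!=111
i=5: 73!=111

Not found, 6 comps


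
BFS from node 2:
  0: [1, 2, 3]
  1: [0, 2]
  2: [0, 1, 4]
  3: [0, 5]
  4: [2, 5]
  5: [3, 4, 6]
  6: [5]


Visit 2, enqueue [0, 1, 4]
Visit 0, enqueue [3]
Visit 1, enqueue []
Visit 4, enqueue [5]
Visit 3, enqueue []
Visit 5, enqueue [6]
Visit 6, enqueue []

BFS order: [2, 0, 1, 4, 3, 5, 6]


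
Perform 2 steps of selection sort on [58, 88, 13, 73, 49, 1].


Initial: [58, 88, 13, 73, 49, 1]
Step 1: min=1 at 5
  Swap: [1, 88, 13, 73, 49, 58]
Step 2: min=13 at 2
  Swap: [1, 13, 88, 73, 49, 58]

After 2 steps: [1, 13, 88, 73, 49, 58]


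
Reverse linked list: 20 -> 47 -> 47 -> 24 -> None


Step 1: curr=20, set curr.next=prev(None) | reversed so far: 20
Step 2: curr=47, set curr.next=prev(20) | reversed so far: 47 -> 20
Step 3: curr=47, set curr.next=prev(47) | reversed so far: 47 -> 47 -> 20
Step 4: curr=24, set curr.next=prev(47) | reversed so far: 24 -> 47 -> 47 -> 20

24 -> 47 -> 47 -> 20 -> None


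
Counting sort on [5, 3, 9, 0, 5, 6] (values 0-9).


Input: [5, 3, 9, 0, 5, 6]
Counts: [1, 0, 0, 1, 0, 2, 1, 0, 0, 1]

Sorted: [0, 3, 5, 5, 6, 9]


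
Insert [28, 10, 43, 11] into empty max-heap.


Insert 28: [28]
Insert 10: [28, 10]
Insert 43: [43, 10, 28]
Insert 11: [43, 11, 28, 10]

Final heap: [43, 11, 28, 10]


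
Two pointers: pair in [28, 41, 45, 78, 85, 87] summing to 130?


lo=0(28)+hi=5(87)=115
lo=1(41)+hi=5(87)=128
lo=2(45)+hi=5(87)=132
lo=2(45)+hi=4(85)=130

Yes: 45+85=130


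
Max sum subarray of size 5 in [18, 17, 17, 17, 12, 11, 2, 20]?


[0:5]: 81
[1:6]: 74
[2:7]: 59
[3:8]: 62

Max: 81 at [0:5]


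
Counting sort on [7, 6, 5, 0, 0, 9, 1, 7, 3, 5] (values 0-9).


Input: [7, 6, 5, 0, 0, 9, 1, 7, 3, 5]
Counts: [2, 1, 0, 1, 0, 2, 1, 2, 0, 1]

Sorted: [0, 0, 1, 3, 5, 5, 6, 7, 7, 9]


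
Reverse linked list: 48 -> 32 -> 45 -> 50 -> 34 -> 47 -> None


Step 1: curr=48, set curr.next=prev(None) | reversed so far: 48
Step 2: curr=32, set curr.next=prev(48) | reversed so far: 32 -> 48
Step 3: curr=45, set curr.next=prev(32) | reversed so far: 45 -> 32 -> 48
Step 4: curr=50, set curr.next=prev(45) | reversed so far: 50 -> 45 -> 32 -> 48
Step 5: curr=34, set curr.next=prev(50) | reversed so far: 34 -> 50 -> 45 -> 32 -> 48
Step 6: curr=47, set curr.next=prev(34) | reversed so far: 47 -> 34 -> 50 -> 45 -> 32 -> 48

47 -> 34 -> 50 -> 45 -> 32 -> 48 -> None


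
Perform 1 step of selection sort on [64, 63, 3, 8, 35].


Initial: [64, 63, 3, 8, 35]
Step 1: min=3 at 2
  Swap: [3, 63, 64, 8, 35]

After 1 step: [3, 63, 64, 8, 35]


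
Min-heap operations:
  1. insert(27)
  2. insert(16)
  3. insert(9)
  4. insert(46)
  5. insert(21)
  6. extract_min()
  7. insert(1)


insert(27) -> [27]
insert(16) -> [16, 27]
insert(9) -> [9, 27, 16]
insert(46) -> [9, 27, 16, 46]
insert(21) -> [9, 21, 16, 46, 27]
extract_min()->9, [16, 21, 27, 46]
insert(1) -> [1, 16, 27, 46, 21]

Final heap: [1, 16, 27, 46, 21]


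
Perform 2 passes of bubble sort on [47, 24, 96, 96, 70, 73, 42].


Initial: [47, 24, 96, 96, 70, 73, 42]
Pass 1: [24, 47, 96, 70, 73, 42, 96] (4 swaps)
Pass 2: [24, 47, 70, 73, 42, 96, 96] (3 swaps)

After 2 passes: [24, 47, 70, 73, 42, 96, 96]


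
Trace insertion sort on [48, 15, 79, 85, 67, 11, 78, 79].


Initial: [48, 15, 79, 85, 67, 11, 78, 79]
Insert 15: [15, 48, 79, 85, 67, 11, 78, 79]
Insert 79: [15, 48, 79, 85, 67, 11, 78, 79]
Insert 85: [15, 48, 79, 85, 67, 11, 78, 79]
Insert 67: [15, 48, 67, 79, 85, 11, 78, 79]
Insert 11: [11, 15, 48, 67, 79, 85, 78, 79]
Insert 78: [11, 15, 48, 67, 78, 79, 85, 79]
Insert 79: [11, 15, 48, 67, 78, 79, 79, 85]

Sorted: [11, 15, 48, 67, 78, 79, 79, 85]


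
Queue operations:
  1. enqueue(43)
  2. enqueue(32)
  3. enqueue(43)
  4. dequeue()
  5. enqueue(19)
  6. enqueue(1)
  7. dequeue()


enqueue(43) -> [43]
enqueue(32) -> [43, 32]
enqueue(43) -> [43, 32, 43]
dequeue()->43, [32, 43]
enqueue(19) -> [32, 43, 19]
enqueue(1) -> [32, 43, 19, 1]
dequeue()->32, [43, 19, 1]

Final queue: [43, 19, 1]


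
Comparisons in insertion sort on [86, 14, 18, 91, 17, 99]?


Algorithm: insertion sort
Input: [86, 14, 18, 91, 17, 99]
Sorted: [14, 17, 18, 86, 91, 99]

9


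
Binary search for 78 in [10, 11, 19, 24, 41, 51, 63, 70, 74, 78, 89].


Step 1: lo=0, hi=10, mid=5, val=51
Step 2: lo=6, hi=10, mid=8, val=74
Step 3: lo=9, hi=10, mid=9, val=78

Found at index 9


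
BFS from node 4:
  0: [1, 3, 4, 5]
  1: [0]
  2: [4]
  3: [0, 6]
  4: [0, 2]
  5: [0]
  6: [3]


Visit 4, enqueue [0, 2]
Visit 0, enqueue [1, 3, 5]
Visit 2, enqueue []
Visit 1, enqueue []
Visit 3, enqueue [6]
Visit 5, enqueue []
Visit 6, enqueue []

BFS order: [4, 0, 2, 1, 3, 5, 6]


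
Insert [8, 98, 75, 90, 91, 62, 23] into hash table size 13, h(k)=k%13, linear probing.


Insert 8: h=8 -> slot 8
Insert 98: h=7 -> slot 7
Insert 75: h=10 -> slot 10
Insert 90: h=12 -> slot 12
Insert 91: h=0 -> slot 0
Insert 62: h=10, 1 probes -> slot 11
Insert 23: h=10, 4 probes -> slot 1

Table: [91, 23, None, None, None, None, None, 98, 8, None, 75, 62, 90]


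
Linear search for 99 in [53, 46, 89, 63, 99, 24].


i=0: 53!=99
i=1: 46!=99
i=2: 89!=99
i=3: 63!=99
i=4: 99==99 found!

Found at 4, 5 comps


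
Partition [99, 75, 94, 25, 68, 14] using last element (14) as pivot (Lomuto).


Pivot: 14
Place pivot at 0: [14, 75, 94, 25, 68, 99]

Partitioned: [14, 75, 94, 25, 68, 99]


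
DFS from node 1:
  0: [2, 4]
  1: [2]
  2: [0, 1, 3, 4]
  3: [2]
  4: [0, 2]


Visit 1, push [2]
Visit 2, push [4, 3, 0]
Visit 0, push [4]
Visit 4, push []
Visit 3, push []

DFS order: [1, 2, 0, 4, 3]


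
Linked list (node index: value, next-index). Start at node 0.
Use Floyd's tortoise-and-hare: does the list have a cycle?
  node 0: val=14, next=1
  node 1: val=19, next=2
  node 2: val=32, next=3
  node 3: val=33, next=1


Floyd's tortoise (slow, +1) and hare (fast, +2):
  init: slow=0, fast=0
  step 1: slow=1, fast=2
  step 2: slow=2, fast=1
  step 3: slow=3, fast=3
  slow == fast at node 3: cycle detected

Cycle: yes


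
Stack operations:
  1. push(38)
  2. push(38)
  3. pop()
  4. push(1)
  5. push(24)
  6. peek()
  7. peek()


push(38) -> [38]
push(38) -> [38, 38]
pop()->38, [38]
push(1) -> [38, 1]
push(24) -> [38, 1, 24]
peek()->24
peek()->24

Final stack: [38, 1, 24]


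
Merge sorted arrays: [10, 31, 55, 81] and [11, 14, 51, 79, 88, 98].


Take 10 from A
Take 11 from B
Take 14 from B
Take 31 from A
Take 51 from B
Take 55 from A
Take 79 from B
Take 81 from A

Merged: [10, 11, 14, 31, 51, 55, 79, 81, 88, 98]


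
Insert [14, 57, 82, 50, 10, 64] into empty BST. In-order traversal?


Insert 14: root
Insert 57: R from 14
Insert 82: R from 14 -> R from 57
Insert 50: R from 14 -> L from 57
Insert 10: L from 14
Insert 64: R from 14 -> R from 57 -> L from 82

In-order: [10, 14, 50, 57, 64, 82]


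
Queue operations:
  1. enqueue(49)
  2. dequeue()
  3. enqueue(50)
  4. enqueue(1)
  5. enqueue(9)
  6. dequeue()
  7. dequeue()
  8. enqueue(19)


enqueue(49) -> [49]
dequeue()->49, []
enqueue(50) -> [50]
enqueue(1) -> [50, 1]
enqueue(9) -> [50, 1, 9]
dequeue()->50, [1, 9]
dequeue()->1, [9]
enqueue(19) -> [9, 19]

Final queue: [9, 19]


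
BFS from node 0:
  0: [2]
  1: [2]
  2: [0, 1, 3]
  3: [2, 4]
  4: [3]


Visit 0, enqueue [2]
Visit 2, enqueue [1, 3]
Visit 1, enqueue []
Visit 3, enqueue [4]
Visit 4, enqueue []

BFS order: [0, 2, 1, 3, 4]


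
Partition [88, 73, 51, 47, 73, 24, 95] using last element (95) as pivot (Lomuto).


Pivot: 95
  88 <= 95: advance i (no swap)
  73 <= 95: advance i (no swap)
  51 <= 95: advance i (no swap)
  47 <= 95: advance i (no swap)
  73 <= 95: advance i (no swap)
  24 <= 95: advance i (no swap)
Place pivot at 6: [88, 73, 51, 47, 73, 24, 95]

Partitioned: [88, 73, 51, 47, 73, 24, 95]


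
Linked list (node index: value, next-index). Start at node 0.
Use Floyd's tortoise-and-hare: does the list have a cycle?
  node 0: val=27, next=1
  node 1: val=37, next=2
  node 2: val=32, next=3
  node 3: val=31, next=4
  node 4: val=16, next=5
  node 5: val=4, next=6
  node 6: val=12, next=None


Floyd's tortoise (slow, +1) and hare (fast, +2):
  init: slow=0, fast=0
  step 1: slow=1, fast=2
  step 2: slow=2, fast=4
  step 3: slow=3, fast=6
  step 4: fast -> None, no cycle

Cycle: no


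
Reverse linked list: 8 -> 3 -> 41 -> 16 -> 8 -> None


Step 1: curr=8, set curr.next=prev(None) | reversed so far: 8
Step 2: curr=3, set curr.next=prev(8) | reversed so far: 3 -> 8
Step 3: curr=41, set curr.next=prev(3) | reversed so far: 41 -> 3 -> 8
Step 4: curr=16, set curr.next=prev(41) | reversed so far: 16 -> 41 -> 3 -> 8
Step 5: curr=8, set curr.next=prev(16) | reversed so far: 8 -> 16 -> 41 -> 3 -> 8

8 -> 16 -> 41 -> 3 -> 8 -> None


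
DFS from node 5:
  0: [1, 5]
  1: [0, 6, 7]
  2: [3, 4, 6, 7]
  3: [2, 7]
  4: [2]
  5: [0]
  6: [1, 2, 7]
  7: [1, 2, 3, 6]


Visit 5, push [0]
Visit 0, push [1]
Visit 1, push [7, 6]
Visit 6, push [7, 2]
Visit 2, push [7, 4, 3]
Visit 3, push [7]
Visit 7, push []
Visit 4, push []

DFS order: [5, 0, 1, 6, 2, 3, 7, 4]


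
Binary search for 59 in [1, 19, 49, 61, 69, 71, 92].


Step 1: lo=0, hi=6, mid=3, val=61
Step 2: lo=0, hi=2, mid=1, val=19
Step 3: lo=2, hi=2, mid=2, val=49

Not found


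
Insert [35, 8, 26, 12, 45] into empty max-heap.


Insert 35: [35]
Insert 8: [35, 8]
Insert 26: [35, 8, 26]
Insert 12: [35, 12, 26, 8]
Insert 45: [45, 35, 26, 8, 12]

Final heap: [45, 35, 26, 8, 12]


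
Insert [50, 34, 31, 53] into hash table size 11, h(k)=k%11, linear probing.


Insert 50: h=6 -> slot 6
Insert 34: h=1 -> slot 1
Insert 31: h=9 -> slot 9
Insert 53: h=9, 1 probes -> slot 10

Table: [None, 34, None, None, None, None, 50, None, None, 31, 53]


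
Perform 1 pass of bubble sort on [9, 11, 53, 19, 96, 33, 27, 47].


Initial: [9, 11, 53, 19, 96, 33, 27, 47]
Pass 1: [9, 11, 19, 53, 33, 27, 47, 96] (4 swaps)

After 1 pass: [9, 11, 19, 53, 33, 27, 47, 96]


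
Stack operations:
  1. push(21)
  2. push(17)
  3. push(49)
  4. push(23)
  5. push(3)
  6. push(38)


push(21) -> [21]
push(17) -> [21, 17]
push(49) -> [21, 17, 49]
push(23) -> [21, 17, 49, 23]
push(3) -> [21, 17, 49, 23, 3]
push(38) -> [21, 17, 49, 23, 3, 38]

Final stack: [21, 17, 49, 23, 3, 38]


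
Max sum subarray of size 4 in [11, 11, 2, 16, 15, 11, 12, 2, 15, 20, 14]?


[0:4]: 40
[1:5]: 44
[2:6]: 44
[3:7]: 54
[4:8]: 40
[5:9]: 40
[6:10]: 49
[7:11]: 51

Max: 54 at [3:7]


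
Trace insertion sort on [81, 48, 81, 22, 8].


Initial: [81, 48, 81, 22, 8]
Insert 48: [48, 81, 81, 22, 8]
Insert 81: [48, 81, 81, 22, 8]
Insert 22: [22, 48, 81, 81, 8]
Insert 8: [8, 22, 48, 81, 81]

Sorted: [8, 22, 48, 81, 81]


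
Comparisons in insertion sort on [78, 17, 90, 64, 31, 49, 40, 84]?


Algorithm: insertion sort
Input: [78, 17, 90, 64, 31, 49, 40, 84]
Sorted: [17, 31, 40, 49, 64, 78, 84, 90]

20


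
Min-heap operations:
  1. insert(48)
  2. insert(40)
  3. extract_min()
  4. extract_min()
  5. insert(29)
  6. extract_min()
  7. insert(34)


insert(48) -> [48]
insert(40) -> [40, 48]
extract_min()->40, [48]
extract_min()->48, []
insert(29) -> [29]
extract_min()->29, []
insert(34) -> [34]

Final heap: [34]


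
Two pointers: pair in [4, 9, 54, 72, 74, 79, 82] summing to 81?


lo=0(4)+hi=6(82)=86
lo=0(4)+hi=5(79)=83
lo=0(4)+hi=4(74)=78
lo=1(9)+hi=4(74)=83
lo=1(9)+hi=3(72)=81

Yes: 9+72=81


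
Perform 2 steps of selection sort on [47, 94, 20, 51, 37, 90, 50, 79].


Initial: [47, 94, 20, 51, 37, 90, 50, 79]
Step 1: min=20 at 2
  Swap: [20, 94, 47, 51, 37, 90, 50, 79]
Step 2: min=37 at 4
  Swap: [20, 37, 47, 51, 94, 90, 50, 79]

After 2 steps: [20, 37, 47, 51, 94, 90, 50, 79]


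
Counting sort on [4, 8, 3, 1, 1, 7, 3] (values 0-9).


Input: [4, 8, 3, 1, 1, 7, 3]
Counts: [0, 2, 0, 2, 1, 0, 0, 1, 1, 0]

Sorted: [1, 1, 3, 3, 4, 7, 8]


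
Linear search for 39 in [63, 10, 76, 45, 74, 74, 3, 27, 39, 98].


i=0: 63!=39
i=1: 10!=39
i=2: 76!=39
i=3: 45!=39
i=4: 74!=39
i=5: 74!=39
i=6: 3!=39
i=7: 27!=39
i=8: 39==39 found!

Found at 8, 9 comps


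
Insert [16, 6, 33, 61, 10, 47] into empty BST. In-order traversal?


Insert 16: root
Insert 6: L from 16
Insert 33: R from 16
Insert 61: R from 16 -> R from 33
Insert 10: L from 16 -> R from 6
Insert 47: R from 16 -> R from 33 -> L from 61

In-order: [6, 10, 16, 33, 47, 61]


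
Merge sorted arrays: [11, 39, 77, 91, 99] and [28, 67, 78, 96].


Take 11 from A
Take 28 from B
Take 39 from A
Take 67 from B
Take 77 from A
Take 78 from B
Take 91 from A
Take 96 from B

Merged: [11, 28, 39, 67, 77, 78, 91, 96, 99]


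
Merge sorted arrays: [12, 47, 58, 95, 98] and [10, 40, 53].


Take 10 from B
Take 12 from A
Take 40 from B
Take 47 from A
Take 53 from B

Merged: [10, 12, 40, 47, 53, 58, 95, 98]


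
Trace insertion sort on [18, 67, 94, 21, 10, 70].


Initial: [18, 67, 94, 21, 10, 70]
Insert 67: [18, 67, 94, 21, 10, 70]
Insert 94: [18, 67, 94, 21, 10, 70]
Insert 21: [18, 21, 67, 94, 10, 70]
Insert 10: [10, 18, 21, 67, 94, 70]
Insert 70: [10, 18, 21, 67, 70, 94]

Sorted: [10, 18, 21, 67, 70, 94]


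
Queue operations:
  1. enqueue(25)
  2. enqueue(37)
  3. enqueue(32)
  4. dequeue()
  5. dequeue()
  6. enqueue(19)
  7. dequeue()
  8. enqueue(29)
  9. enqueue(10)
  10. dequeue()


enqueue(25) -> [25]
enqueue(37) -> [25, 37]
enqueue(32) -> [25, 37, 32]
dequeue()->25, [37, 32]
dequeue()->37, [32]
enqueue(19) -> [32, 19]
dequeue()->32, [19]
enqueue(29) -> [19, 29]
enqueue(10) -> [19, 29, 10]
dequeue()->19, [29, 10]

Final queue: [29, 10]


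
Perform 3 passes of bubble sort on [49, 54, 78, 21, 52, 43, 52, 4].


Initial: [49, 54, 78, 21, 52, 43, 52, 4]
Pass 1: [49, 54, 21, 52, 43, 52, 4, 78] (5 swaps)
Pass 2: [49, 21, 52, 43, 52, 4, 54, 78] (5 swaps)
Pass 3: [21, 49, 43, 52, 4, 52, 54, 78] (3 swaps)

After 3 passes: [21, 49, 43, 52, 4, 52, 54, 78]


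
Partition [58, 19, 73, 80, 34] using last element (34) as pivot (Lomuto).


Pivot: 34
  19 <= 34: swap -> [19, 58, 73, 80, 34]
Place pivot at 1: [19, 34, 73, 80, 58]

Partitioned: [19, 34, 73, 80, 58]


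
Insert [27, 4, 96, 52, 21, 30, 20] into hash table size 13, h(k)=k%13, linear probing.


Insert 27: h=1 -> slot 1
Insert 4: h=4 -> slot 4
Insert 96: h=5 -> slot 5
Insert 52: h=0 -> slot 0
Insert 21: h=8 -> slot 8
Insert 30: h=4, 2 probes -> slot 6
Insert 20: h=7 -> slot 7

Table: [52, 27, None, None, 4, 96, 30, 20, 21, None, None, None, None]


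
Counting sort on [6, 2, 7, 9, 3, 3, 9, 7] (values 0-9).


Input: [6, 2, 7, 9, 3, 3, 9, 7]
Counts: [0, 0, 1, 2, 0, 0, 1, 2, 0, 2]

Sorted: [2, 3, 3, 6, 7, 7, 9, 9]


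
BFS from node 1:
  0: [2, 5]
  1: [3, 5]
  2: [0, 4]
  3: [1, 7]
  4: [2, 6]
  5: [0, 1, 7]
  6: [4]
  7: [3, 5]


Visit 1, enqueue [3, 5]
Visit 3, enqueue [7]
Visit 5, enqueue [0]
Visit 7, enqueue []
Visit 0, enqueue [2]
Visit 2, enqueue [4]
Visit 4, enqueue [6]
Visit 6, enqueue []

BFS order: [1, 3, 5, 7, 0, 2, 4, 6]


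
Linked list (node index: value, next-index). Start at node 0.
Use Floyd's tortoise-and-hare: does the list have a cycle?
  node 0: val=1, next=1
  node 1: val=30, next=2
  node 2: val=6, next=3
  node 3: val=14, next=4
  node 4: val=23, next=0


Floyd's tortoise (slow, +1) and hare (fast, +2):
  init: slow=0, fast=0
  step 1: slow=1, fast=2
  step 2: slow=2, fast=4
  step 3: slow=3, fast=1
  step 4: slow=4, fast=3
  step 5: slow=0, fast=0
  slow == fast at node 0: cycle detected

Cycle: yes
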